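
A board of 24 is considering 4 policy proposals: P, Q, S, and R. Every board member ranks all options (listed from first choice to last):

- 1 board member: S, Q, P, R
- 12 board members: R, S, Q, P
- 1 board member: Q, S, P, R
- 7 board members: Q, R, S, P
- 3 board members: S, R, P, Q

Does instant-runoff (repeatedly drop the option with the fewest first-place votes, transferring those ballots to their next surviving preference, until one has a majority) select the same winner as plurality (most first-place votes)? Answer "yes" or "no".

Instant-runoff — R1 P 0, Q 8, S 4, R 12 (P out); R2 Q 8, S 4, R 12 (S out); R3 Q 9, R 15 (R winner). Winner: R.
Plurality — first-place votes: P 0, Q 8, S 4, R 12. Winner: R.
The two methods agree.

yes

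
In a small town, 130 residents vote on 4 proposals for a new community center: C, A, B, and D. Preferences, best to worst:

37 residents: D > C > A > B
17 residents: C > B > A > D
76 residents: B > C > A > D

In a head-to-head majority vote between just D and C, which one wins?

Voters preferring D to C: 37; preferring C to D: 93.
C wins the head-to-head.

C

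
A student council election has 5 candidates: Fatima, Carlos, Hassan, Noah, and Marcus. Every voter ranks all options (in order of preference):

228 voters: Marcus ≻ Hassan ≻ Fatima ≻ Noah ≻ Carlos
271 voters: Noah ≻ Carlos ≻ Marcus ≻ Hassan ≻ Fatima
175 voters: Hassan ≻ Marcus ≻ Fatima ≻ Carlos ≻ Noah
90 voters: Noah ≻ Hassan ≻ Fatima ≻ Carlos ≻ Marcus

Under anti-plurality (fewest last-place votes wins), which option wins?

Hassan

Last-place votes: Fatima 271, Carlos 228, Hassan 0, Noah 175, Marcus 90.
Hassan is ranked last by the fewest voters, so Hassan wins.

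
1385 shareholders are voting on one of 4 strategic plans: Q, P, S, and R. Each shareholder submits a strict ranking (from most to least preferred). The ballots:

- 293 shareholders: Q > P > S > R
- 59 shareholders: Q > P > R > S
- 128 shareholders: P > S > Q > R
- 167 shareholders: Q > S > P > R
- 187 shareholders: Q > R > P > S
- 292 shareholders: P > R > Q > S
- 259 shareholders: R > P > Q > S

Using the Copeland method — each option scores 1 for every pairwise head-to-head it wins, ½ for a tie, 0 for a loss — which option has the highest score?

Q

Q: beats P, S, and R → score 3.
P: beats S and R; loses to Q → score 2.
S: loses to Q, P, and R → score 0.
R: beats S; loses to Q and P → score 1.
Q has the best pairwise record.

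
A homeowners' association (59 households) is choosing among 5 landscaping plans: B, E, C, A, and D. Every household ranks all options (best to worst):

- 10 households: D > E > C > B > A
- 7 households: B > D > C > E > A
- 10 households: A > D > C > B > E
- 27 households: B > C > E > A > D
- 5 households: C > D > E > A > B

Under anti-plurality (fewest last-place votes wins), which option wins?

C

Last-place votes: B 5, E 10, C 0, A 17, D 27.
C is ranked last by the fewest voters, so C wins.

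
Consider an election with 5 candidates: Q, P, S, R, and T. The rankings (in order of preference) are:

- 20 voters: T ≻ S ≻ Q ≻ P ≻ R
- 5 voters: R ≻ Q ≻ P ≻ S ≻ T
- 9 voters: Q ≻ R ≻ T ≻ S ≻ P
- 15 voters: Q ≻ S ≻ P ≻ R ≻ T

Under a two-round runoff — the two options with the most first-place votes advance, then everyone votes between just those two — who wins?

Round 1 first-place votes: Q 24, P 0, S 0, R 5, T 20.
Q and T advance.
Runoff: Q is preferred to T by 29 voters; T by 20.
Q wins the runoff.

Q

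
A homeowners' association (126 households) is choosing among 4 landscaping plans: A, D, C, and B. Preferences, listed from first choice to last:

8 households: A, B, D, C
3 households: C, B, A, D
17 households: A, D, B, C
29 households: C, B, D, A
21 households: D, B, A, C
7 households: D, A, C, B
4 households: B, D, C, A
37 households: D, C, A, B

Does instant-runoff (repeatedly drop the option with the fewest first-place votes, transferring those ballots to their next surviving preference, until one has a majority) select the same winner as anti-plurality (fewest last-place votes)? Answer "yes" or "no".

Instant-runoff — R1 A 25, D 65, C 32, B 4 (D winner). Winner: D.
Anti-plurality — last-place votes: A 33, D 3, C 46, B 44. Winner: D.
The two methods agree.

yes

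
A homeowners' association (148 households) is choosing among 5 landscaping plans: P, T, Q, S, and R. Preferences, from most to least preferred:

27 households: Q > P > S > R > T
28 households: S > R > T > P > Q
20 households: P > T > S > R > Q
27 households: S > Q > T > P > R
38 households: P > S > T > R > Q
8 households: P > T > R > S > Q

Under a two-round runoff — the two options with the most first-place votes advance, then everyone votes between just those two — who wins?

P

Round 1 first-place votes: P 66, T 0, Q 27, S 55, R 0.
P and S advance.
Runoff: P is preferred to S by 93 voters; S by 55.
P wins the runoff.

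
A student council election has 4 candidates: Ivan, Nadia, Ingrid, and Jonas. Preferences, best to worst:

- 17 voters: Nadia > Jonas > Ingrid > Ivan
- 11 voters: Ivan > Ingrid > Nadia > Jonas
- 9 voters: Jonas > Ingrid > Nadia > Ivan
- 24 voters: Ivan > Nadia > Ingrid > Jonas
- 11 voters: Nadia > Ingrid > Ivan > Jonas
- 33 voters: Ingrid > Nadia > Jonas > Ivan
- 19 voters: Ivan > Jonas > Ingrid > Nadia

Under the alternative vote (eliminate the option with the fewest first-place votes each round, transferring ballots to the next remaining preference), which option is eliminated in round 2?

Nadia

Round 1: Ivan 54, Nadia 28, Ingrid 33, Jonas 9. Eliminate Jonas.
Round 2: Ivan 54, Nadia 28, Ingrid 42. Eliminate Nadia.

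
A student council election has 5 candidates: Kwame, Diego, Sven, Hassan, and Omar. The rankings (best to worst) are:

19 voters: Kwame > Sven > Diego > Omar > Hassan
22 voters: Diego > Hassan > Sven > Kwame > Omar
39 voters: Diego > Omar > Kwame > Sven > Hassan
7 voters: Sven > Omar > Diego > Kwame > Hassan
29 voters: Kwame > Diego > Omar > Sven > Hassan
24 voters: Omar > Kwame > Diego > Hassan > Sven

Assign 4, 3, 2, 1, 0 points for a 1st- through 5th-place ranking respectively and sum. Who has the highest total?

Kwame: 19·4 + 22·1 + 39·2 + 7·1 + 29·4 + 24·3 = 371
Diego: 19·2 + 22·4 + 39·4 + 7·2 + 29·3 + 24·2 = 431
Sven: 19·3 + 22·2 + 39·1 + 7·4 + 29·1 + 24·0 = 197
Hassan: 19·0 + 22·3 + 39·0 + 7·0 + 29·0 + 24·1 = 90
Omar: 19·1 + 22·0 + 39·3 + 7·3 + 29·2 + 24·4 = 311
Diego has the highest Borda score (431).

Diego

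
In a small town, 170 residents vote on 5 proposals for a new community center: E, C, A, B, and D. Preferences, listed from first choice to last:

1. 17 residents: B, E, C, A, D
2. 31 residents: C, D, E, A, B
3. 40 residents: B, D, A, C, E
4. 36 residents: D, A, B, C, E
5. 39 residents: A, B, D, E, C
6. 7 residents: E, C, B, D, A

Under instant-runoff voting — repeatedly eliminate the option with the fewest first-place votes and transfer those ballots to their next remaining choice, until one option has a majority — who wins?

A

Round 1: E 7, C 31, A 39, B 57, D 36. Eliminate E.
Round 2: C 38, A 39, B 57, D 36. Eliminate D.
Round 3: C 38, A 75, B 57. Eliminate C.
Round 4: A 106, B 64. A has a majority.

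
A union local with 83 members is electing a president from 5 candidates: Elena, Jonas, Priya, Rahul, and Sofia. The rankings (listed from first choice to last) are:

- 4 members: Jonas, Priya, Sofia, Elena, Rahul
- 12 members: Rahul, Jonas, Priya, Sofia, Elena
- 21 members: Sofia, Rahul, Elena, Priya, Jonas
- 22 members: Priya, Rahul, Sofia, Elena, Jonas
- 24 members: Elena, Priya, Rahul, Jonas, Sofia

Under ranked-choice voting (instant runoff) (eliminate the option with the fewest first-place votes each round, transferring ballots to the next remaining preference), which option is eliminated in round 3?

Sofia

Round 1: Elena 24, Jonas 4, Priya 22, Rahul 12, Sofia 21. Eliminate Jonas.
Round 2: Elena 24, Priya 26, Rahul 12, Sofia 21. Eliminate Rahul.
Round 3: Elena 24, Priya 38, Sofia 21. Eliminate Sofia.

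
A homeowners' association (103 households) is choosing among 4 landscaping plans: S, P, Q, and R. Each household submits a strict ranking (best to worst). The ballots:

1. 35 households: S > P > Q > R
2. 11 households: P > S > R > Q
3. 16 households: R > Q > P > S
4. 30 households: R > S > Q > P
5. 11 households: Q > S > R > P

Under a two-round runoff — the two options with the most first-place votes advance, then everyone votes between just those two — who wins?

S

Round 1 first-place votes: S 35, P 11, Q 11, R 46.
R and S advance.
Runoff: R is preferred to S by 46 voters; S by 57.
S wins the runoff.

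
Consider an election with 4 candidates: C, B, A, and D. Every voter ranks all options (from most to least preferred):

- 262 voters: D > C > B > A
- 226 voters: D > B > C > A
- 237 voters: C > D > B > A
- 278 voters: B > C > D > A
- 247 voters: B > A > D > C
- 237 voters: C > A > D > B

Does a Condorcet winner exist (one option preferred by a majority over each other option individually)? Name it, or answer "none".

Checking pairwise contests:
B beats C 751–736.
D beats B 962–525.
C beats A 1240–247.
C beats D 752–735.
Every option loses at least one head-to-head, so there is no Condorcet winner.

none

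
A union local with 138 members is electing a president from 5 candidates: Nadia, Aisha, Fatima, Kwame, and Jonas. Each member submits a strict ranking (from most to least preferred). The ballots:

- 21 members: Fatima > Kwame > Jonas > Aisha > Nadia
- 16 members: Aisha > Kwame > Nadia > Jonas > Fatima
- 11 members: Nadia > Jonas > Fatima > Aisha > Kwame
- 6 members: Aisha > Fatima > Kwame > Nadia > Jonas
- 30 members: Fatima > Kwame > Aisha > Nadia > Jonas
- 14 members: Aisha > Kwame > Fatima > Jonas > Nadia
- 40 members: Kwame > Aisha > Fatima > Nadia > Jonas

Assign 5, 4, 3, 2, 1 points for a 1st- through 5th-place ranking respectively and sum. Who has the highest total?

Kwame

Nadia: 21·1 + 16·3 + 11·5 + 6·2 + 30·2 + 14·1 + 40·2 = 290
Aisha: 21·2 + 16·5 + 11·2 + 6·5 + 30·3 + 14·5 + 40·4 = 494
Fatima: 21·5 + 16·1 + 11·3 + 6·4 + 30·5 + 14·3 + 40·3 = 490
Kwame: 21·4 + 16·4 + 11·1 + 6·3 + 30·4 + 14·4 + 40·5 = 553
Jonas: 21·3 + 16·2 + 11·4 + 6·1 + 30·1 + 14·2 + 40·1 = 243
Kwame has the highest Borda score (553).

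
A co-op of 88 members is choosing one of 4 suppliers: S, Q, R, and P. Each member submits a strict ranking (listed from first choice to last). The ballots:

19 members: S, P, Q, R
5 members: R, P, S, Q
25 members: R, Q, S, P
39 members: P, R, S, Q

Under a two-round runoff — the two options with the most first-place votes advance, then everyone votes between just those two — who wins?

P

Round 1 first-place votes: S 19, Q 0, R 30, P 39.
P and R advance.
Runoff: P is preferred to R by 58 voters; R by 30.
P wins the runoff.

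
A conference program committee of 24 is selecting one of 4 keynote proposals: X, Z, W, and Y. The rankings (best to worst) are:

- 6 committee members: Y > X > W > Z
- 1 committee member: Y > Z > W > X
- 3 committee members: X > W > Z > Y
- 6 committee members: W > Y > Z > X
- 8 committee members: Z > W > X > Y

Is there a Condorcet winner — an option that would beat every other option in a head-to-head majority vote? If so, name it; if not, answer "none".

W

W vs X: 15–9 for W.
W vs Z: 15–9 for W.
W vs Y: 17–7 for W.
W beats every other option head-to-head.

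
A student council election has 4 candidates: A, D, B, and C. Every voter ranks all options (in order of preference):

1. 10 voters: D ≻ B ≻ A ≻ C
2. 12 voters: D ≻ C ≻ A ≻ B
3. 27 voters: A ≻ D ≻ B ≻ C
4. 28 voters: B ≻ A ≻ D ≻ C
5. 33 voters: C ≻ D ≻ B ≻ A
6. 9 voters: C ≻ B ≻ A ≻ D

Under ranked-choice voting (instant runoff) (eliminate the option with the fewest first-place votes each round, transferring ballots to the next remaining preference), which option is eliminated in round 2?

A

Round 1: A 27, D 22, B 28, C 42. Eliminate D.
Round 2: A 27, B 38, C 54. Eliminate A.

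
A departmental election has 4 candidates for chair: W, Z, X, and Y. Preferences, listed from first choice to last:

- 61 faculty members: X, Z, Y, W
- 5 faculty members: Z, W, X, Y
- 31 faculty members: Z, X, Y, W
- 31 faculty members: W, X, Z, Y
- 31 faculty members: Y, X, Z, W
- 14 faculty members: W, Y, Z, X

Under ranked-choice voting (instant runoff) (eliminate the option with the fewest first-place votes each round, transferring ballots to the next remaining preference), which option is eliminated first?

Y

Round 1: W 45, Z 36, X 61, Y 31. Eliminate Y.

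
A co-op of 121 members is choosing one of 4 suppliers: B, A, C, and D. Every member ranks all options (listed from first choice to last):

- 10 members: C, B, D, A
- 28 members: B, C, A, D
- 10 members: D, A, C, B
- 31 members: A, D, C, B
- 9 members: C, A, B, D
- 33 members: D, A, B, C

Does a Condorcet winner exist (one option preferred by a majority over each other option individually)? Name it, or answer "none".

A vs B: 83–38 for A.
A vs C: 74–47 for A.
A vs D: 68–53 for A.
A beats every other option head-to-head.

A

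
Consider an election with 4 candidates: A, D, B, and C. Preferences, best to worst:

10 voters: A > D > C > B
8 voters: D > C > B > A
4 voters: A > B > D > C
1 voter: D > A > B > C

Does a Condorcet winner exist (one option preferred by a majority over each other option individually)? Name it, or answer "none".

A vs D: 14–9 for A.
A vs B: 15–8 for A.
A vs C: 15–8 for A.
A beats every other option head-to-head.

A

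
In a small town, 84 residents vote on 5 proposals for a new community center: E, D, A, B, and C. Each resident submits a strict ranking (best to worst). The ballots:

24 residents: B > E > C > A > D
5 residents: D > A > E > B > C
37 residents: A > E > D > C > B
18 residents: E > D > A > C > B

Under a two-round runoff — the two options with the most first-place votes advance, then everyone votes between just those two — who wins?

A

Round 1 first-place votes: E 18, D 5, A 37, B 24, C 0.
A and B advance.
Runoff: A is preferred to B by 60 voters; B by 24.
A wins the runoff.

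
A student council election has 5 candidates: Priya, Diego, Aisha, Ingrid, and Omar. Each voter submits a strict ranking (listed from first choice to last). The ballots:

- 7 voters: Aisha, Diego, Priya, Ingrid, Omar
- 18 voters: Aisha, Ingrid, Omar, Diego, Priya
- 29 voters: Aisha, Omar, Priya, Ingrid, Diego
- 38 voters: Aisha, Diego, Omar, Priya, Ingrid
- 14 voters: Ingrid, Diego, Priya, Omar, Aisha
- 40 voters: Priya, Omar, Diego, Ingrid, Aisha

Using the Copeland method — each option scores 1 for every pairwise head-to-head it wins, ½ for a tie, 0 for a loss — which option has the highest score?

Priya: beats Ingrid; loses to Diego, Aisha, and Omar → score 1.
Diego: beats Priya and Ingrid; loses to Aisha and Omar → score 2.
Aisha: beats Priya, Diego, Ingrid, and Omar → score 4.
Ingrid: loses to Priya, Diego, Aisha, and Omar → score 0.
Omar: beats Priya, Diego, and Ingrid; loses to Aisha → score 3.
Aisha has the best pairwise record.

Aisha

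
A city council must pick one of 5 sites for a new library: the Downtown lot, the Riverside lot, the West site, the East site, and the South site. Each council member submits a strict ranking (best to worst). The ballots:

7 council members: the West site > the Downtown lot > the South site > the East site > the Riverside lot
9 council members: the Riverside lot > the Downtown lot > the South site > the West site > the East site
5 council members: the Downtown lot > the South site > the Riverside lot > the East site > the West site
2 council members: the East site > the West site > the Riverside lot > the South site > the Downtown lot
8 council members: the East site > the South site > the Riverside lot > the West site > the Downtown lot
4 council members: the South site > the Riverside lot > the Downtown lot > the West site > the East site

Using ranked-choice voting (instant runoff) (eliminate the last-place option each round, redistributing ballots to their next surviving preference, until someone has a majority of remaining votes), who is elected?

the Riverside lot

Round 1: the Downtown lot 5, the Riverside lot 9, the West site 7, the East site 10, the South site 4. Eliminate the South site.
Round 2: the Downtown lot 5, the Riverside lot 13, the West site 7, the East site 10. Eliminate the Downtown lot.
Round 3: the Riverside lot 18, the West site 7, the East site 10. The Riverside lot has a majority.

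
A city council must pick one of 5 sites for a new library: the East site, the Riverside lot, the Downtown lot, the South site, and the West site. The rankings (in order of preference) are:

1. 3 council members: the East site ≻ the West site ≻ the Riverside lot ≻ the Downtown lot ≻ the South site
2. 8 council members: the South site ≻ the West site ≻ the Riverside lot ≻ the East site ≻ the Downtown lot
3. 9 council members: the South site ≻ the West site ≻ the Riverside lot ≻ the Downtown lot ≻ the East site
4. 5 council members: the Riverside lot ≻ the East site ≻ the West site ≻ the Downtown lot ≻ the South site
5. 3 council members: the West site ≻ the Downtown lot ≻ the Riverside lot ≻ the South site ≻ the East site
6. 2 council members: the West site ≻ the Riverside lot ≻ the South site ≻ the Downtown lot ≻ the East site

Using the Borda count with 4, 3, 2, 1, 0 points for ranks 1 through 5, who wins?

the East site: 3·4 + 8·1 + 9·0 + 5·3 + 3·0 + 2·0 = 35
the Riverside lot: 3·2 + 8·2 + 9·2 + 5·4 + 3·2 + 2·3 = 72
the Downtown lot: 3·1 + 8·0 + 9·1 + 5·1 + 3·3 + 2·1 = 28
the South site: 3·0 + 8·4 + 9·4 + 5·0 + 3·1 + 2·2 = 75
the West site: 3·3 + 8·3 + 9·3 + 5·2 + 3·4 + 2·4 = 90
the West site has the highest Borda score (90).

the West site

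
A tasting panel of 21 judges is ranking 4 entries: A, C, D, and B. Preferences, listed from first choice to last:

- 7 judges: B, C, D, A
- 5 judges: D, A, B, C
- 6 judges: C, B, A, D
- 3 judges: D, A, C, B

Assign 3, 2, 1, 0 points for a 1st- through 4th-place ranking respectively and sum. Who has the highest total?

B

A: 7·0 + 5·2 + 6·1 + 3·2 = 22
C: 7·2 + 5·0 + 6·3 + 3·1 = 35
D: 7·1 + 5·3 + 6·0 + 3·3 = 31
B: 7·3 + 5·1 + 6·2 + 3·0 = 38
B has the highest Borda score (38).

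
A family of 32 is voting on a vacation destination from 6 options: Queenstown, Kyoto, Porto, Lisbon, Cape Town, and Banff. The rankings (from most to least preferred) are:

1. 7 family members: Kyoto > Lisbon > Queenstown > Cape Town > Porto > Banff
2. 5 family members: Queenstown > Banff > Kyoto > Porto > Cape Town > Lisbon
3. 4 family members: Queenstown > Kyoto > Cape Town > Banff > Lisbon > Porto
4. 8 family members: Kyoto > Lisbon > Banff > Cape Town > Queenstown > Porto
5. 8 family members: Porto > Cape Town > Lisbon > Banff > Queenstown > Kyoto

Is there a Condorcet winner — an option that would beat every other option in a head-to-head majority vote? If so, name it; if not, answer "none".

Checking pairwise contests:
Lisbon beats Queenstown 23–9.
Queenstown beats Kyoto 17–15.
Queenstown beats Porto 24–8.
Kyoto beats Lisbon 24–8.
Kyoto beats Cape Town 24–8.
Kyoto beats Banff 19–13.
Every option loses at least one head-to-head, so there is no Condorcet winner.

none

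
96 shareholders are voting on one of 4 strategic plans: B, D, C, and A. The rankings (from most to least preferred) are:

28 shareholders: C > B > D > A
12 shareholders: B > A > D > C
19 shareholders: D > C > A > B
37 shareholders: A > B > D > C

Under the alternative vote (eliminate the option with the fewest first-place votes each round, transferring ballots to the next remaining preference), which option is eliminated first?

B

Round 1: B 12, D 19, C 28, A 37. Eliminate B.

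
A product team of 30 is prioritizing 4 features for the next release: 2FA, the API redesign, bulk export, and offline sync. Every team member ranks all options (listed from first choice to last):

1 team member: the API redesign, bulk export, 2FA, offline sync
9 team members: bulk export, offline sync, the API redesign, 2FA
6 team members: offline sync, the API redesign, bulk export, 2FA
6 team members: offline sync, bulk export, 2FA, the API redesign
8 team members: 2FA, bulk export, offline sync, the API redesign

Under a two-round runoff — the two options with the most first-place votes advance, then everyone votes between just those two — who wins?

Round 1 first-place votes: 2FA 8, the API redesign 1, bulk export 9, offline sync 12.
offline sync and bulk export advance.
Runoff: offline sync is preferred to bulk export by 12 voters; bulk export by 18.
bulk export wins the runoff.

bulk export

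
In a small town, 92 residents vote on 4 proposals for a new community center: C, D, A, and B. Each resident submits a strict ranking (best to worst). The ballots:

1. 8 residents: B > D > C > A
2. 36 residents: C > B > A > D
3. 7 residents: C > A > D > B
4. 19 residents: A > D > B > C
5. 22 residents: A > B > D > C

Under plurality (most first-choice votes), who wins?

First-place votes: C 43, D 0, A 41, B 8.
C has the most first-place votes.

C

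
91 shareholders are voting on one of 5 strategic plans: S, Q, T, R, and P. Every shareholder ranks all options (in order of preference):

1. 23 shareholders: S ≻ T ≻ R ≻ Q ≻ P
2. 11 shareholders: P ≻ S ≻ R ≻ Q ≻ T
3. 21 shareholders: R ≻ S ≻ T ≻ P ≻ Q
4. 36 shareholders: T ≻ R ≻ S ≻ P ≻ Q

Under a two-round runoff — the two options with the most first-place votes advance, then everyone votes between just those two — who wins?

S

Round 1 first-place votes: S 23, Q 0, T 36, R 21, P 11.
T and S advance.
Runoff: T is preferred to S by 36 voters; S by 55.
S wins the runoff.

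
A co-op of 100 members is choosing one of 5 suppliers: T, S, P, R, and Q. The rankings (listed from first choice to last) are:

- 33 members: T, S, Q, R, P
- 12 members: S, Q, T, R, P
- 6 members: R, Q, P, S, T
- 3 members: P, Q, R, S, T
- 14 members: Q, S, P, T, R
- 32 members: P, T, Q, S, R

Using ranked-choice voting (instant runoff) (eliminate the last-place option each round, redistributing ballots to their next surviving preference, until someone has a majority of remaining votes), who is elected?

P

Round 1: T 33, S 12, P 35, R 6, Q 14. Eliminate R.
Round 2: T 33, S 12, P 35, Q 20. Eliminate S.
Round 3: T 33, P 35, Q 32. Eliminate Q.
Round 4: T 45, P 55. P has a majority.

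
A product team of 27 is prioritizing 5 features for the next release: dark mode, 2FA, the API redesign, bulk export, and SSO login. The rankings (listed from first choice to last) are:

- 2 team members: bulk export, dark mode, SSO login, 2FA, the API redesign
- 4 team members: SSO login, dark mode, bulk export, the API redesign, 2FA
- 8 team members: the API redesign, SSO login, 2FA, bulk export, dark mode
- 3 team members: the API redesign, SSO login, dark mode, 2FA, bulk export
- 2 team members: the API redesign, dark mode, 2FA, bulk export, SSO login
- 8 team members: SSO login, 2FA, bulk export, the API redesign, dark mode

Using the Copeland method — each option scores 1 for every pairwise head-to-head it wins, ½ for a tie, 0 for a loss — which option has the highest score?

dark mode: loses to 2FA, the API redesign, bulk export, and SSO login → score 0.
2FA: beats dark mode and bulk export; loses to the API redesign and SSO login → score 2.
the API redesign: beats dark mode and 2FA; loses to bulk export and SSO login → score 2.
bulk export: beats dark mode and the API redesign; loses to 2FA and SSO login → score 2.
SSO login: beats dark mode, 2FA, the API redesign, and bulk export → score 4.
SSO login has the best pairwise record.

SSO login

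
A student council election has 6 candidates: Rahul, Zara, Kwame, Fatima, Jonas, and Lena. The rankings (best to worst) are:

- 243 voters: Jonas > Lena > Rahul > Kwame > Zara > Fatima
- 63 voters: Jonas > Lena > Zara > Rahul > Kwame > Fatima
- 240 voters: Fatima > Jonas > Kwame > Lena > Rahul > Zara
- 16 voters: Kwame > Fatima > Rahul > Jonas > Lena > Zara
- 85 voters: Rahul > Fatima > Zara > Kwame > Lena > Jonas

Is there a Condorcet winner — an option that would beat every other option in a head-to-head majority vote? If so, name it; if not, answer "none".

Checking pairwise contests:
Jonas beats Rahul 546–101.
Rahul beats Zara 584–63.
Rahul beats Kwame 391–256.
Rahul beats Fatima 391–256.
Fatima beats Jonas 341–306.
Kwame beats Lena 341–306.
Every option loses at least one head-to-head, so there is no Condorcet winner.

none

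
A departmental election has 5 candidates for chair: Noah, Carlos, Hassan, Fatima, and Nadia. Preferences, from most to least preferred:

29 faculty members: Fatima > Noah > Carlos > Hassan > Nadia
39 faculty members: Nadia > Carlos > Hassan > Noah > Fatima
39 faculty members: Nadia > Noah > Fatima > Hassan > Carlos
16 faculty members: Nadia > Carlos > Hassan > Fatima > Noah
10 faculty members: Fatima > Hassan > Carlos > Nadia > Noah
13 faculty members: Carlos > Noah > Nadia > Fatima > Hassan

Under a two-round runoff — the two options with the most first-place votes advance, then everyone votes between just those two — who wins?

Nadia

Round 1 first-place votes: Noah 0, Carlos 13, Hassan 0, Fatima 39, Nadia 94.
Nadia and Fatima advance.
Runoff: Nadia is preferred to Fatima by 107 voters; Fatima by 39.
Nadia wins the runoff.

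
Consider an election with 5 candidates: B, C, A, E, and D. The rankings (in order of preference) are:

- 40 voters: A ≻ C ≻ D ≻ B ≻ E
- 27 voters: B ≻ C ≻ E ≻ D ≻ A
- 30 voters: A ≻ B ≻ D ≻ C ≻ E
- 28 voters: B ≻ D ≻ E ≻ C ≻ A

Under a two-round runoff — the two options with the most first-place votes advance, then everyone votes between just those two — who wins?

A

Round 1 first-place votes: B 55, C 0, A 70, E 0, D 0.
A and B advance.
Runoff: A is preferred to B by 70 voters; B by 55.
A wins the runoff.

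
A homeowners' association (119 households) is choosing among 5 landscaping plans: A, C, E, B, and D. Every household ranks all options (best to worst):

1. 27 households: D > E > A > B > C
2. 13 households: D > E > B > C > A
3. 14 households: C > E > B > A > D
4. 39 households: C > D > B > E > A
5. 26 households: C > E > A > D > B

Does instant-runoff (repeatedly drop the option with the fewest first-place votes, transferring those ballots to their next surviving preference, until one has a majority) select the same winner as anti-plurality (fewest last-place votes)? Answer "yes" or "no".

no

Instant-runoff — R1 A 0, C 79, E 0, B 0, D 40 (C winner). Winner: C.
Anti-plurality — last-place votes: A 52, C 27, E 0, B 26, D 14. Winner: E.
The two methods disagree.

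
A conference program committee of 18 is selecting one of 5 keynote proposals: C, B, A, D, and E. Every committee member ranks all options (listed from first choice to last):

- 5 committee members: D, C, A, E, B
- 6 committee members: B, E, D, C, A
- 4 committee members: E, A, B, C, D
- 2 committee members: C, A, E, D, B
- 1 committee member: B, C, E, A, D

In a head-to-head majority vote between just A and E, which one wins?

E

Voters preferring A to E: 7; preferring E to A: 11.
E wins the head-to-head.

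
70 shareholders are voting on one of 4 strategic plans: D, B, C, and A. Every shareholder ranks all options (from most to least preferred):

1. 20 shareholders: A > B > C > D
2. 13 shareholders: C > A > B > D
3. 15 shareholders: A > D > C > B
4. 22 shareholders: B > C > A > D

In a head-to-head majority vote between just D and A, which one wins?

Voters preferring D to A: 0; preferring A to D: 70.
A wins the head-to-head.

A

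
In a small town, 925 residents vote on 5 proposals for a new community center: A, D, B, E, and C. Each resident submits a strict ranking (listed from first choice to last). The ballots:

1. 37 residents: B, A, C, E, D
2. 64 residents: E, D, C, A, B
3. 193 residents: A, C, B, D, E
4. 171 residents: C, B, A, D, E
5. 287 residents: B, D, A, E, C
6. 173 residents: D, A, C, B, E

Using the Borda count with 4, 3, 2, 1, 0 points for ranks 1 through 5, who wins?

A

A: 37·3 + 64·1 + 193·4 + 171·2 + 287·2 + 173·3 = 2382
D: 37·0 + 64·3 + 193·1 + 171·1 + 287·3 + 173·4 = 2109
B: 37·4 + 64·0 + 193·2 + 171·3 + 287·4 + 173·1 = 2368
E: 37·1 + 64·4 + 193·0 + 171·0 + 287·1 + 173·0 = 580
C: 37·2 + 64·2 + 193·3 + 171·4 + 287·0 + 173·2 = 1811
A has the highest Borda score (2382).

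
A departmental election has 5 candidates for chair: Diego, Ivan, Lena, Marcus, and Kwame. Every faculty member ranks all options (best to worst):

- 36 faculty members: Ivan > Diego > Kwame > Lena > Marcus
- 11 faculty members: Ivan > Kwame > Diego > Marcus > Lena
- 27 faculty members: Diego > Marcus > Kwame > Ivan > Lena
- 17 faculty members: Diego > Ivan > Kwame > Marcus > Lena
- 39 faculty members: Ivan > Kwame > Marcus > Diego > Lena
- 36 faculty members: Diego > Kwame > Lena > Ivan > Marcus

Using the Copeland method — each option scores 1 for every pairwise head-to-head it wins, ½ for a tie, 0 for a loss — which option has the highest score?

Ivan

Diego: beats Lena, Marcus, and Kwame; loses to Ivan → score 3.
Ivan: beats Diego, Lena, Marcus, and Kwame → score 4.
Lena: loses to Diego, Ivan, Marcus, and Kwame → score 0.
Marcus: beats Lena; loses to Diego, Ivan, and Kwame → score 1.
Kwame: beats Lena and Marcus; loses to Diego and Ivan → score 2.
Ivan has the best pairwise record.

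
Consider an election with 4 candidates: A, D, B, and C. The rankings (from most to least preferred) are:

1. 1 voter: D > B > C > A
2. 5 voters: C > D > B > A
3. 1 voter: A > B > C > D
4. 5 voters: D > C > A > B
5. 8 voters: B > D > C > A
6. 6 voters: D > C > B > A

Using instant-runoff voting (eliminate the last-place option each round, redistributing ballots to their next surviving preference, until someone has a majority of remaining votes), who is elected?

Round 1: A 1, D 12, B 8, C 5. Eliminate A.
Round 2: D 12, B 9, C 5. Eliminate C.
Round 3: D 17, B 9. D has a majority.

D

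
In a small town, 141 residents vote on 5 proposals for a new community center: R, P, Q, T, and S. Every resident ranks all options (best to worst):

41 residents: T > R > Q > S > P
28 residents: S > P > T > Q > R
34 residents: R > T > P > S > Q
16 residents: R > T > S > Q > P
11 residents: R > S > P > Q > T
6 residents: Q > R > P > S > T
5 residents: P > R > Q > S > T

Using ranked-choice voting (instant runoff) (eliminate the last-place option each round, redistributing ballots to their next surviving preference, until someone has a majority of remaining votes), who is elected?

Round 1: R 61, P 5, Q 6, T 41, S 28. Eliminate P.
Round 2: R 66, Q 6, T 41, S 28. Eliminate Q.
Round 3: R 72, T 41, S 28. R has a majority.

R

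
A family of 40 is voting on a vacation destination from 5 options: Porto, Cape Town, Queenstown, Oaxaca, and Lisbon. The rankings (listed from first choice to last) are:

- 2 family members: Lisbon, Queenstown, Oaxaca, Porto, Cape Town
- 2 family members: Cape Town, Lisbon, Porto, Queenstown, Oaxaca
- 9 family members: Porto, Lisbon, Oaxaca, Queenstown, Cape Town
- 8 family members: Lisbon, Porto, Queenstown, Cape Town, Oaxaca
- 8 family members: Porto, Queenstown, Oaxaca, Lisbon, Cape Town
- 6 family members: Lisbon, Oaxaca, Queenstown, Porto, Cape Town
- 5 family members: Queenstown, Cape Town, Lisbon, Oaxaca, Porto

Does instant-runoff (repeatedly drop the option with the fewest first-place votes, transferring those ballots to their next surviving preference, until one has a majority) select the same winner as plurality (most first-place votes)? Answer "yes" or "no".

Instant-runoff — R1 Porto 17, Cape Town 2, Queenstown 5, Oaxaca 0, Lisbon 16 (Oaxaca out); R2 Porto 17, Cape Town 2, Queenstown 5, Lisbon 16 (Cape Town out); R3 Porto 17, Queenstown 5, Lisbon 18 (Queenstown out); R4 Porto 17, Lisbon 23 (Lisbon winner). Winner: Lisbon.
Plurality — first-place votes: Porto 17, Cape Town 2, Queenstown 5, Oaxaca 0, Lisbon 16. Winner: Porto.
The two methods disagree.

no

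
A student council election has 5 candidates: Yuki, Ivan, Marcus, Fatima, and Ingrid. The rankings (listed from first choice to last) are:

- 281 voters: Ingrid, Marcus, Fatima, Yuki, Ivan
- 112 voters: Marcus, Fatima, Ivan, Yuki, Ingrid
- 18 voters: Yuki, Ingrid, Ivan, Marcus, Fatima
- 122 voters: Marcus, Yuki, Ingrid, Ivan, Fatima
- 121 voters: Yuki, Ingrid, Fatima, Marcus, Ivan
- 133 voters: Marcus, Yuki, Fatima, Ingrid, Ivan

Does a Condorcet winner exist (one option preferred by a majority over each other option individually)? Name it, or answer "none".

Checking pairwise contests:
Marcus beats Yuki 648–139.
Yuki beats Ivan 675–112.
Ingrid beats Marcus 420–367.
Yuki beats Fatima 394–393.
Yuki beats Ingrid 506–281.
Every option loses at least one head-to-head, so there is no Condorcet winner.

none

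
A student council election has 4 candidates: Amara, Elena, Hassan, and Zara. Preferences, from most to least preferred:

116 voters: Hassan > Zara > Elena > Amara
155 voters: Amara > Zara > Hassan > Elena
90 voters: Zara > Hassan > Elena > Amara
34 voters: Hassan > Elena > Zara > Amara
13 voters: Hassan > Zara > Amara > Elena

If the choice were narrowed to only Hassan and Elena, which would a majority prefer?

Voters preferring Hassan to Elena: 408; preferring Elena to Hassan: 0.
Hassan wins the head-to-head.

Hassan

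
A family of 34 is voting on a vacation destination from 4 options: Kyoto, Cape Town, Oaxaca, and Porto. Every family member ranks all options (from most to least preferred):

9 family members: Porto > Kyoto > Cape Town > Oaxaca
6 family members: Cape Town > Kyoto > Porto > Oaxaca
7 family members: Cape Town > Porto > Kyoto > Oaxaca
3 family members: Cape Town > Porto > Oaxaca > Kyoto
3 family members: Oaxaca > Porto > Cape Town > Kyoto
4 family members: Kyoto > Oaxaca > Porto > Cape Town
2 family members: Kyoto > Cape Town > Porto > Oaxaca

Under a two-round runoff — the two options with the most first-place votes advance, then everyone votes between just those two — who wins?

Cape Town

Round 1 first-place votes: Kyoto 6, Cape Town 16, Oaxaca 3, Porto 9.
Cape Town and Porto advance.
Runoff: Cape Town is preferred to Porto by 18 voters; Porto by 16.
Cape Town wins the runoff.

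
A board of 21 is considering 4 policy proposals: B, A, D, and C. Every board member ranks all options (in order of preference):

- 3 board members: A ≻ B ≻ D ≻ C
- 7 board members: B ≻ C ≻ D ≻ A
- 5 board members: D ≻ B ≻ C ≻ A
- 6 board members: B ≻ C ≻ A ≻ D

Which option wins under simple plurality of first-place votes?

B

First-place votes: B 13, A 3, D 5, C 0.
B has the most first-place votes.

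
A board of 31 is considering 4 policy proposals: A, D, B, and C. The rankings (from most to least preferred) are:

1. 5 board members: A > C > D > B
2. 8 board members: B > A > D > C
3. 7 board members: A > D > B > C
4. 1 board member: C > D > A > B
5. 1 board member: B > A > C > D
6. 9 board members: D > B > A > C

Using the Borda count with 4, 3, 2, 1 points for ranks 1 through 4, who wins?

A

A: 5·4 + 8·3 + 7·4 + 1·2 + 1·3 + 9·2 = 95
D: 5·2 + 8·2 + 7·3 + 1·3 + 1·1 + 9·4 = 87
B: 5·1 + 8·4 + 7·2 + 1·1 + 1·4 + 9·3 = 83
C: 5·3 + 8·1 + 7·1 + 1·4 + 1·2 + 9·1 = 45
A has the highest Borda score (95).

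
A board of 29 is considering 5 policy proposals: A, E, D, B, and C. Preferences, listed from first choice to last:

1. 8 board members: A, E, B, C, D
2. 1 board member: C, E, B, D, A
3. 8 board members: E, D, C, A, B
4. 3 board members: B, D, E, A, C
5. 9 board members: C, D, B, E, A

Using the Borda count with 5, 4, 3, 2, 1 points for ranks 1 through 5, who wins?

A: 8·5 + 1·1 + 8·2 + 3·2 + 9·1 = 72
E: 8·4 + 1·4 + 8·5 + 3·3 + 9·2 = 103
D: 8·1 + 1·2 + 8·4 + 3·4 + 9·4 = 90
B: 8·3 + 1·3 + 8·1 + 3·5 + 9·3 = 77
C: 8·2 + 1·5 + 8·3 + 3·1 + 9·5 = 93
E has the highest Borda score (103).

E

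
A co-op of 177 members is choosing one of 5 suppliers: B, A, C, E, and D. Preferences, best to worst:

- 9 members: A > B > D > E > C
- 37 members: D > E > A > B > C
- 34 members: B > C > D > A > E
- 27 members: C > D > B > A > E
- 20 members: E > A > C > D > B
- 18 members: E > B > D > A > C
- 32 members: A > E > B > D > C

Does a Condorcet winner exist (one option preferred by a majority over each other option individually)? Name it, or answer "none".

Checking pairwise contests:
A beats B 98–79.
D beats A 116–61.
B beats C 130–47.
A beats E 102–75.
B beats D 93–84.
Every option loses at least one head-to-head, so there is no Condorcet winner.

none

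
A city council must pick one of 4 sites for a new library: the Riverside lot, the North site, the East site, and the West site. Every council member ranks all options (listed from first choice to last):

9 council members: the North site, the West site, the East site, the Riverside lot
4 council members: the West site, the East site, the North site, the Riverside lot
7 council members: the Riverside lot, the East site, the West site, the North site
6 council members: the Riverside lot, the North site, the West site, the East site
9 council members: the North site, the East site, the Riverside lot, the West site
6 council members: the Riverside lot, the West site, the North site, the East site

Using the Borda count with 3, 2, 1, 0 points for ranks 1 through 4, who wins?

the North site

the Riverside lot: 9·0 + 4·0 + 7·3 + 6·3 + 9·1 + 6·3 = 66
the North site: 9·3 + 4·1 + 7·0 + 6·2 + 9·3 + 6·1 = 76
the East site: 9·1 + 4·2 + 7·2 + 6·0 + 9·2 + 6·0 = 49
the West site: 9·2 + 4·3 + 7·1 + 6·1 + 9·0 + 6·2 = 55
the North site has the highest Borda score (76).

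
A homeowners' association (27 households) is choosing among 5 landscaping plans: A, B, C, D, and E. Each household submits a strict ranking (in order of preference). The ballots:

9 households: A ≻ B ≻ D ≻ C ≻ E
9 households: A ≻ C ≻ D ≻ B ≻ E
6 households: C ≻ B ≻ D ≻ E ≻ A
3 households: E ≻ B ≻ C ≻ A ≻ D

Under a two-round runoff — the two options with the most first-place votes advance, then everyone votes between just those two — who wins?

Round 1 first-place votes: A 18, B 0, C 6, D 0, E 3.
A and C advance.
Runoff: A is preferred to C by 18 voters; C by 9.
A wins the runoff.

A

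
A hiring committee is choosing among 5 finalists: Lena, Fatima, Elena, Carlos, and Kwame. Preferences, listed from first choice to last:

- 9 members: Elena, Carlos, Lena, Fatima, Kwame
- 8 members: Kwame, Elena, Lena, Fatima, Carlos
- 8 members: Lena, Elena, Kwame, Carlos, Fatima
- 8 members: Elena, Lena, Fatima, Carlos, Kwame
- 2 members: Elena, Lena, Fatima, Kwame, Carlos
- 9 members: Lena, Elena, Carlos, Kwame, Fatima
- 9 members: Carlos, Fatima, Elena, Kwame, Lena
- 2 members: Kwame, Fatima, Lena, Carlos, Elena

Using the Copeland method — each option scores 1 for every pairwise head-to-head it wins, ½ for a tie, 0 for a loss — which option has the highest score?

Elena

Lena: beats Fatima, Carlos, and Kwame; loses to Elena → score 3.
Fatima: beats Kwame; loses to Lena, Elena, and Carlos → score 1.
Elena: beats Lena, Fatima, Carlos, and Kwame → score 4.
Carlos: beats Fatima and Kwame; loses to Lena and Elena → score 2.
Kwame: loses to Lena, Fatima, Elena, and Carlos → score 0.
Elena has the best pairwise record.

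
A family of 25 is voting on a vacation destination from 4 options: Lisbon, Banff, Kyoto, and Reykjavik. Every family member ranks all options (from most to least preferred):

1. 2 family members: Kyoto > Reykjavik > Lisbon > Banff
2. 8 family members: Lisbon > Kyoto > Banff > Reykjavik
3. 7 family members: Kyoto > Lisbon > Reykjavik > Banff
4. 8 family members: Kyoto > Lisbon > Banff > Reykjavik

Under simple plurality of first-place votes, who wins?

First-place votes: Lisbon 8, Banff 0, Kyoto 17, Reykjavik 0.
Kyoto has the most first-place votes.

Kyoto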